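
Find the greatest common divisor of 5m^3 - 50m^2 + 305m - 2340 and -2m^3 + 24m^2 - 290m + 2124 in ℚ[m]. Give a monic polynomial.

m - 9

By polynomial division,
  5m^3 - 50m^2 + 305m - 2340 = (-5/2)(-2m^3 + 24m^2 - 290m + 2124) + (10m^2 - 420m + 2970)
  -2m^3 + 24m^2 - 290m + 2124 = (-(1/5)m - 6)(10m^2 - 420m + 2970) + (-2216m + 19944)
  10m^2 - 420m + 2970 = (-(5/1108)m + 165/1108)(-2216m + 19944) + (0)
Last nonzero remainder: -2216m + 19944. Dividing through by -2216 gives the monic gcd m - 9.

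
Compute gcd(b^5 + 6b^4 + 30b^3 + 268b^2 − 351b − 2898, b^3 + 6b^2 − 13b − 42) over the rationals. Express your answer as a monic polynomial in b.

b^2 + 4b − 21

Repeated division with remainder:
  b^5 + 6b^4 + 30b^3 + 268b^2 − 351b − 2898 = (b^2 + 43)(b^3 + 6b^2 − 13b − 42) + (52b^2 + 208b − 1092)
  b^3 + 6b^2 − 13b − 42 = ((1/52)b + 1/26)(52b^2 + 208b − 1092) + (0)
Last nonzero remainder: 52b^2 + 208b − 1092. Dividing through by 52 gives the monic gcd b^2 + 4b − 21.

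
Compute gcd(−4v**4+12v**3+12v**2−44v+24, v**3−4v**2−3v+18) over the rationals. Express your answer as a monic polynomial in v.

v**2−v−6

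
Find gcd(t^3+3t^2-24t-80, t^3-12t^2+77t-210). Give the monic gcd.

t-5

Repeated division with remainder:
  t^3+3t^2-24t-80 = (t^3-12t^2+77t-210) + (15t^2-101t+130)
  t^3-12t^2+77t-210 = ((1/15)t-79/225)(15t^2-101t+130) + ((7396/225)t-7396/45)
  15t^2-101t+130 = ((3375/7396)t-2925/3698)((7396/225)t-7396/45) + (0)
Last nonzero remainder: (7396/225)t-7396/45. Dividing through by 7396/225 gives the monic gcd t-5.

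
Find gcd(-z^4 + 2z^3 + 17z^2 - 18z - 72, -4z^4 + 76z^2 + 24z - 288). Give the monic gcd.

z^2 - z - 12

Euclidean algorithm in ℚ[z]:
  -z^4 + 2z^3 + 17z^2 - 18z - 72 = (1/4)(-4z^4 + 76z^2 + 24z - 288) + (2z^3 - 2z^2 - 24z)
  -4z^4 + 76z^2 + 24z - 288 = (-2z - 2)(2z^3 - 2z^2 - 24z) + (24z^2 - 24z - 288)
  2z^3 - 2z^2 - 24z = ((1/12)z)(24z^2 - 24z - 288) + (0)
Last nonzero remainder: 24z^2 - 24z - 288. Dividing through by 24 gives the monic gcd z^2 - z - 12.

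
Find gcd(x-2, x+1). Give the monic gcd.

1

Euclidean algorithm in ℚ[x]:
  x-2 = (x+1) + (-3)
  x+1 = (-(1/3)x-1/3)(-3) + (0)
The last nonzero remainder is the constant -3, so the polynomials are coprime and gcd = 1.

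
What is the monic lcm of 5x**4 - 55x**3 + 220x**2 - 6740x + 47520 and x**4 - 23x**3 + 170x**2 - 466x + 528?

x**6 - 15x**5 + 94x**4 - 1590x**3 + 15160x**2 - 46104x + 57024

Apply the Euclidean algorithm:
  5x**4 - 55x**3 + 220x**2 - 6740x + 47520 = (5)(x**4 - 23x**3 + 170x**2 - 466x + 528) + (60x**3 - 630x**2 - 4410x + 44880)
  x**4 - 23x**3 + 170x**2 - 466x + 528 = ((1/60)x - 5/24)(60x**3 - 630x**2 - 4410x + 44880) + ((449/4)x**2 - (8531/4)x + 9878)
  60x**3 - 630x**2 - 4410x + 44880 = ((240/449)x + 2040/449)((449/4)x**2 - (8531/4)x + 9878) + (0)
Last nonzero remainder: (449/4)x**2 - (8531/4)x + 9878. Dividing through by 449/4 gives the monic gcd x**2 - 19x + 88.
Then lcm(f, g) = f·g / gcd(f, g); expanding and making the result monic gives the answer.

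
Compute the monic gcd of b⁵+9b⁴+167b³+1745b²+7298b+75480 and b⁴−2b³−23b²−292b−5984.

By polynomial division,
  b⁵+9b⁴+167b³+1745b²+7298b+75480 = (b+11)(b⁴−2b³−23b²−292b−5984) + (212b³+2290b²+16494b+141304)
  b⁴−2b³−23b²−292b−5984 = ((1/212)b−1357/22472)(212b³+2290b²+16494b+141304) + ((421155/11236)b²+(421155/11236)b+7159635/2809)
  212b³+2290b²+16494b+141304 = ((2382032/421155)b+23348408/421155)((421155/11236)b²+(421155/11236)b+7159635/2809) + (0)
Last nonzero remainder: (421155/11236)b²+(421155/11236)b+7159635/2809. Dividing through by 421155/11236 gives the monic gcd b²+b+68.

b²+b+68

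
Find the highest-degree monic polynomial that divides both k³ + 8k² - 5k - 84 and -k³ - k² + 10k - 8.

k + 4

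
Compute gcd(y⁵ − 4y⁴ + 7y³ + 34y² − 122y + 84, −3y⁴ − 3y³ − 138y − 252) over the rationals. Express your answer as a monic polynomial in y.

Repeated division with remainder:
  y⁵ − 4y⁴ + 7y³ + 34y² − 122y + 84 = (−(1/3)y + 5/3)(−3y⁴ − 3y³ − 138y − 252) + (12y³ − 12y² + 24y + 504)
  −3y⁴ − 3y³ − 138y − 252 = (−(1/4)y − 1/2)(12y³ − 12y² + 24y + 504) + (0)
Last nonzero remainder: 12y³ − 12y² + 24y + 504. Dividing through by 12 gives the monic gcd y³ − y² + 2y + 42.

y³ − y² + 2y + 42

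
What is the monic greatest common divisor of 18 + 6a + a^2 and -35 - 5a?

By polynomial division,
  a^2 + 6a + 18 = (-(1/5)a + 1/5)(-5a - 35) + (25)
  -5a - 35 = (-(1/5)a - 7/5)(25) + (0)
The last nonzero remainder is the constant 25, so the polynomials are coprime and gcd = 1.

1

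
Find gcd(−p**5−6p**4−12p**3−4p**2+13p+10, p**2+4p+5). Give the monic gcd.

p**2+4p+5

Repeated division with remainder:
  −p**5−6p**4−12p**3−4p**2+13p+10 = (−p**3−2p**2+p+2)(p**2+4p+5) + (0)
The last nonzero remainder p**2+4p+5 is already monic.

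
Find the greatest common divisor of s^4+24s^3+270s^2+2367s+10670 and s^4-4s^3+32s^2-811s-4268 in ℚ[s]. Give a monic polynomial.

s^2+3s+97

Apply the Euclidean algorithm:
  s^4+24s^3+270s^2+2367s+10670 = (s^4-4s^3+32s^2-811s-4268) + (28s^3+238s^2+3178s+14938)
  s^4-4s^3+32s^2-811s-4268 = ((1/28)s-25/56)(28s^3+238s^2+3178s+14938) + ((99/4)s^2+(297/4)s+9603/4)
  28s^3+238s^2+3178s+14938 = ((112/99)s+56/9)((99/4)s^2+(297/4)s+9603/4) + (0)
Last nonzero remainder: (99/4)s^2+(297/4)s+9603/4. Dividing through by 99/4 gives the monic gcd s^2+3s+97.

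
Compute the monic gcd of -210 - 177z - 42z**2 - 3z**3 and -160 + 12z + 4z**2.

1

By polynomial division,
  -3z**3 - 42z**2 - 177z - 210 = (-(3/4)z - 33/4)(4z**2 + 12z - 160) + (-198z - 1530)
  4z**2 + 12z - 160 = (-(2/99)z + 104/1089)(-198z - 1530) + (-1680/121)
  -198z - 1530 = ((3993/280)z + 6171/56)(-1680/121) + (0)
The last nonzero remainder is the constant -1680/121, so the polynomials are coprime and gcd = 1.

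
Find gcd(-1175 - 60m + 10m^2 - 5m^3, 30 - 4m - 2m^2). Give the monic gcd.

5 + m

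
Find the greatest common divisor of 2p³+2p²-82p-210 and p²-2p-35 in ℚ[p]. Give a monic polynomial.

p²-2p-35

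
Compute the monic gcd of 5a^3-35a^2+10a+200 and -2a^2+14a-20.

Repeated division with remainder:
  5a^3-35a^2+10a+200 = (-(5/2)a)(-2a^2+14a-20) + (-40a+200)
  -2a^2+14a-20 = ((1/20)a-1/10)(-40a+200) + (0)
Last nonzero remainder: -40a+200. Dividing through by -40 gives the monic gcd a-5.

a-5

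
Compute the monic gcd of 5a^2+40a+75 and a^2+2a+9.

1

By polynomial division,
  5a^2+40a+75 = (5)(a^2+2a+9) + (30a+30)
  a^2+2a+9 = ((1/30)a+1/30)(30a+30) + (8)
  30a+30 = ((15/4)a+15/4)(8) + (0)
The last nonzero remainder is the constant 8, so the polynomials are coprime and gcd = 1.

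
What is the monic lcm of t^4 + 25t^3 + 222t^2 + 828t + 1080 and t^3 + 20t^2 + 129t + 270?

By polynomial division,
  t^4 + 25t^3 + 222t^2 + 828t + 1080 = (t + 5)(t^3 + 20t^2 + 129t + 270) + (-7t^2 - 87t - 270)
  t^3 + 20t^2 + 129t + 270 = (-(1/7)t - 53/49)(-7t^2 - 87t - 270) + (-(180/49)t - 1080/49)
  -7t^2 - 87t - 270 = ((343/180)t + 49/4)(-(180/49)t - 1080/49) + (0)
Last nonzero remainder: -(180/49)t - 1080/49. Dividing through by -180/49 gives the monic gcd t + 6.
Then lcm(f, g) = f·g / gcd(f, g); expanding and making the result monic gives the answer.

t^6 + 39t^5 + 617t^4 + 5061t^3 + 22662t^2 + 52380t + 48600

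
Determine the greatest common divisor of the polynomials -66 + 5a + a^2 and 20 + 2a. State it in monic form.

Euclidean algorithm in ℚ[a]:
  a^2 + 5a - 66 = ((1/2)a - 5/2)(2a + 20) + (-16)
  2a + 20 = (-(1/8)a - 5/4)(-16) + (0)
The last nonzero remainder is the constant -16, so the polynomials are coprime and gcd = 1.

1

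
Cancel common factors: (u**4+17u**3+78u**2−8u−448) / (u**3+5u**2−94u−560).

(u**2+2u−8)/(u−10)

By polynomial division,
  u**4+17u**3+78u**2−8u−448 = (u+12)(u**3+5u**2−94u−560) + (112u**2+1680u+6272)
  u**3+5u**2−94u−560 = ((1/112)u−5/56)(112u**2+1680u+6272) + (0)
Last nonzero remainder: 112u**2+1680u+6272. Dividing through by 112 gives the monic gcd u**2+15u+56.
Cancel u**2+15u+56 from numerator and denominator to get the reduced form.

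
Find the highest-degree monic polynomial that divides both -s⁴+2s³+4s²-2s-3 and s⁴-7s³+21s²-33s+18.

s²-4s+3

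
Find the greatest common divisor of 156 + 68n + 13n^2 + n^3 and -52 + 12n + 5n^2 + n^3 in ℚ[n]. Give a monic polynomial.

26 + 7n + n^2

Apply the Euclidean algorithm:
  n^3 + 13n^2 + 68n + 156 = (n^3 + 5n^2 + 12n - 52) + (8n^2 + 56n + 208)
  n^3 + 5n^2 + 12n - 52 = ((1/8)n - 1/4)(8n^2 + 56n + 208) + (0)
Last nonzero remainder: 8n^2 + 56n + 208. Dividing through by 8 gives the monic gcd n^2 + 7n + 26.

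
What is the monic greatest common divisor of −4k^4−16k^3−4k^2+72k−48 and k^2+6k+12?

By polynomial division,
  −4k^4−16k^3−4k^2+72k−48 = (−4k^2+8k−4)(k^2+6k+12) + (0)
The last nonzero remainder k^2+6k+12 is already monic.

k^2+6k+12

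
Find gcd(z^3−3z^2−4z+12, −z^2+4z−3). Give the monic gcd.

z−3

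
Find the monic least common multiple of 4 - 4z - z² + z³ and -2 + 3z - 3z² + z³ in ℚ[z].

Repeated division with remainder:
  z³ - z² - 4z + 4 = (z³ - 3z² + 3z - 2) + (2z² - 7z + 6)
  z³ - 3z² + 3z - 2 = ((1/2)z + 1/4)(2z² - 7z + 6) + ((7/4)z - 7/2)
  2z² - 7z + 6 = ((8/7)z - 12/7)((7/4)z - 7/2) + (0)
Last nonzero remainder: (7/4)z - 7/2. Dividing through by 7/4 gives the monic gcd z - 2.
Then lcm(f, g) = f·g / gcd(f, g); expanding and making the result monic gives the answer.

4 - 8z + 7z² - 2z³ - 2z⁴ + z⁵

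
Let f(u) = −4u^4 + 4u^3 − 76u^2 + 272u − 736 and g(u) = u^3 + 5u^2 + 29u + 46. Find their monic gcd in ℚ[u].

u^2 + 3u + 23

Apply the Euclidean algorithm:
  −4u^4 + 4u^3 − 76u^2 + 272u − 736 = (−4u + 24)(u^3 + 5u^2 + 29u + 46) + (−80u^2 − 240u − 1840)
  u^3 + 5u^2 + 29u + 46 = (−(1/80)u − 1/40)(−80u^2 − 240u − 1840) + (0)
Last nonzero remainder: −80u^2 − 240u − 1840. Dividing through by −80 gives the monic gcd u^2 + 3u + 23.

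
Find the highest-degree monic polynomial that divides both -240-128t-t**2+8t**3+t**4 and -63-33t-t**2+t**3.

By polynomial division,
  t**4+8t**3-t**2-128t-240 = (t+9)(t**3-t**2-33t-63) + (41t**2+232t+327)
  t**3-t**2-33t-63 = ((1/41)t-273/1681)(41t**2+232t+327) + (-(5544/1681)t-16632/1681)
  41t**2+232t+327 = (-(68921/5544)t-183229/5544)(-(5544/1681)t-16632/1681) + (0)
Last nonzero remainder: -(5544/1681)t-16632/1681. Dividing through by -5544/1681 gives the monic gcd t+3.

3+t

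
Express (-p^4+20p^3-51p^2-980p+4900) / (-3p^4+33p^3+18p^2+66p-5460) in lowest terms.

(p^2-3p-70)/(3p^2+18p+78)

Euclidean algorithm in ℚ[p]:
  -p^4+20p^3-51p^2-980p+4900 = (1/3)(-3p^4+33p^3+18p^2+66p-5460) + (9p^3-57p^2-1002p+6720)
  -3p^4+33p^3+18p^2+66p-5460 = (-(1/3)p+14/9)(9p^3-57p^2-1002p+6720) + (-(682/3)p^2+(11594/3)p-47740/3)
  9p^3-57p^2-1002p+6720 = (-(27/682)p-144/341)(-(682/3)p^2+(11594/3)p-47740/3) + (0)
Last nonzero remainder: -(682/3)p^2+(11594/3)p-47740/3. Dividing through by -682/3 gives the monic gcd p^2-17p+70.
Cancel p^2-17p+70 from numerator and denominator to get the reduced form.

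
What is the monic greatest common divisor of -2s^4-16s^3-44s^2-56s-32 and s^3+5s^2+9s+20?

Repeated division with remainder:
  -2s^4-16s^3-44s^2-56s-32 = (-2s-6)(s^3+5s^2+9s+20) + (4s^2+38s+88)
  s^3+5s^2+9s+20 = ((1/4)s-9/8)(4s^2+38s+88) + ((119/4)s+119)
  4s^2+38s+88 = ((16/119)s+88/119)((119/4)s+119) + (0)
Last nonzero remainder: (119/4)s+119. Dividing through by 119/4 gives the monic gcd s+4.

s+4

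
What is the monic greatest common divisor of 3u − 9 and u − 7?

By polynomial division,
  3u − 9 = (3)(u − 7) + (12)
  u − 7 = ((1/12)u − 7/12)(12) + (0)
The last nonzero remainder is the constant 12, so the polynomials are coprime and gcd = 1.

1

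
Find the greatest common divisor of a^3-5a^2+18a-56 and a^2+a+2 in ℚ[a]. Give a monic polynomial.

1

Repeated division with remainder:
  a^3-5a^2+18a-56 = (a-6)(a^2+a+2) + (22a-44)
  a^2+a+2 = ((1/22)a+3/22)(22a-44) + (8)
  22a-44 = ((11/4)a-11/2)(8) + (0)
The last nonzero remainder is the constant 8, so the polynomials are coprime and gcd = 1.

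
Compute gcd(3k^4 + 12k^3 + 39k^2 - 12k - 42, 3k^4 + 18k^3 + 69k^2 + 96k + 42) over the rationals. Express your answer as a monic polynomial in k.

k^3 + 5k^2 + 18k + 14

By polynomial division,
  3k^4 + 12k^3 + 39k^2 - 12k - 42 = (3k^4 + 18k^3 + 69k^2 + 96k + 42) + (-6k^3 - 30k^2 - 108k - 84)
  3k^4 + 18k^3 + 69k^2 + 96k + 42 = (-(1/2)k - 1/2)(-6k^3 - 30k^2 - 108k - 84) + (0)
Last nonzero remainder: -6k^3 - 30k^2 - 108k - 84. Dividing through by -6 gives the monic gcd k^3 + 5k^2 + 18k + 14.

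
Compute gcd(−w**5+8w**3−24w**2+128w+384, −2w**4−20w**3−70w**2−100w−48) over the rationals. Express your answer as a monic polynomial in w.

By polynomial division,
  −w**5+8w**3−24w**2+128w+384 = ((1/2)w−5)(−2w**4−20w**3−70w**2−100w−48) + (−57w**3−324w**2−348w+144)
  −2w**4−20w**3−70w**2−100w−48 = ((2/57)w+164/1083)(−57w**3−324w**2−348w+144) + (−(3150/361)w**2−(18900/361)w−25200/361)
  −57w**3−324w**2−348w+144 = ((6859/1050)w−361/175)(−(3150/361)w**2−(18900/361)w−25200/361) + (0)
Last nonzero remainder: −(3150/361)w**2−(18900/361)w−25200/361. Dividing through by −3150/361 gives the monic gcd w**2+6w+8.

w**2+6w+8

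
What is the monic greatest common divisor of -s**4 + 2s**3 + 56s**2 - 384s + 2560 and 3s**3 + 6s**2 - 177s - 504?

Repeated division with remainder:
  -s**4 + 2s**3 + 56s**2 - 384s + 2560 = (-(1/3)s + 4/3)(3s**3 + 6s**2 - 177s - 504) + (-11s**2 - 316s + 3232)
  3s**3 + 6s**2 - 177s - 504 = (-(3/11)s + 882/121)(-11s**2 - 316s + 3232) + ((363951/121)s - 2911608/121)
  -11s**2 - 316s + 3232 = (-(1331/363951)s - 48884/363951)((363951/121)s - 2911608/121) + (0)
Last nonzero remainder: (363951/121)s - 2911608/121. Dividing through by 363951/121 gives the monic gcd s - 8.

s - 8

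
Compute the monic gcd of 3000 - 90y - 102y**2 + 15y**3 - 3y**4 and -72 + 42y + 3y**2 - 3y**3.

4 + y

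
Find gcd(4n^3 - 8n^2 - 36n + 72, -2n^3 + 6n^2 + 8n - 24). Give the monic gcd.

Apply the Euclidean algorithm:
  4n^3 - 8n^2 - 36n + 72 = (-2)(-2n^3 + 6n^2 + 8n - 24) + (4n^2 - 20n + 24)
  -2n^3 + 6n^2 + 8n - 24 = (-(1/2)n - 1)(4n^2 - 20n + 24) + (0)
Last nonzero remainder: 4n^2 - 20n + 24. Dividing through by 4 gives the monic gcd n^2 - 5n + 6.

n^2 - 5n + 6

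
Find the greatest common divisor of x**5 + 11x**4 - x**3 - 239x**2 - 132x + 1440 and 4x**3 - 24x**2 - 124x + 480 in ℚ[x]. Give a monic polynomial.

Repeated division with remainder:
  x**5 + 11x**4 - x**3 - 239x**2 - 132x + 1440 = ((1/4)x**2 + (17/4)x + 33)(4x**3 - 24x**2 - 124x + 480) + (960x**2 + 1920x - 14400)
  4x**3 - 24x**2 - 124x + 480 = ((1/240)x - 1/30)(960x**2 + 1920x - 14400) + (0)
Last nonzero remainder: 960x**2 + 1920x - 14400. Dividing through by 960 gives the monic gcd x**2 + 2x - 15.

x**2 + 2x - 15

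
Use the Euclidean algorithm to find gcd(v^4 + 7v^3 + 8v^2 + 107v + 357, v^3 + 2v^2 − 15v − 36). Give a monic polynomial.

v + 3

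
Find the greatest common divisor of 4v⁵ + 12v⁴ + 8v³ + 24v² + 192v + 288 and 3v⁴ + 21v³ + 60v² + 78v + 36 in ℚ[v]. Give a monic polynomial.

Apply the Euclidean algorithm:
  4v⁵ + 12v⁴ + 8v³ + 24v² + 192v + 288 = ((4/3)v - 16/3)(3v⁴ + 21v³ + 60v² + 78v + 36) + (40v³ + 240v² + 560v + 480)
  3v⁴ + 21v³ + 60v² + 78v + 36 = ((3/40)v + 3/40)(40v³ + 240v² + 560v + 480) + (0)
Last nonzero remainder: 40v³ + 240v² + 560v + 480. Dividing through by 40 gives the monic gcd v³ + 6v² + 14v + 12.

v³ + 6v² + 14v + 12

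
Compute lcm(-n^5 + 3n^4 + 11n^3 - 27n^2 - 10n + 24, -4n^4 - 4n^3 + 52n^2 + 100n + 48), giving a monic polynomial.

Euclidean algorithm in ℚ[n]:
  -n^5 + 3n^4 + 11n^3 - 27n^2 - 10n + 24 = ((1/4)n - 1)(-4n^4 - 4n^3 + 52n^2 + 100n + 48) + (-6n^3 + 78n + 72)
  -4n^4 - 4n^3 + 52n^2 + 100n + 48 = ((2/3)n + 2/3)(-6n^3 + 78n + 72) + (0)
Last nonzero remainder: -6n^3 + 78n + 72. Dividing through by -6 gives the monic gcd n^3 - 13n - 12.
Then lcm(f, g) = f·g / gcd(f, g); expanding and making the result monic gives the answer.

n^6 - 2n^5 - 14n^4 + 16n^3 + 37n^2 - 14n - 24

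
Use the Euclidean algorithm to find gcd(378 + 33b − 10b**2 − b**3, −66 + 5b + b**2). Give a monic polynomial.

Euclidean algorithm in ℚ[b]:
  −b**3 − 10b**2 + 33b + 378 = (−b − 5)(b**2 + 5b − 66) + (−8b + 48)
  b**2 + 5b − 66 = (−(1/8)b − 11/8)(−8b + 48) + (0)
Last nonzero remainder: −8b + 48. Dividing through by −8 gives the monic gcd b − 6.

−6 + b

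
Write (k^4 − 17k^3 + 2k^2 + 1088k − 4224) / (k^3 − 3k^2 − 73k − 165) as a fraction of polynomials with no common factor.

(k^3 − 6k^2 − 64k + 384)/(k^2 + 8k + 15)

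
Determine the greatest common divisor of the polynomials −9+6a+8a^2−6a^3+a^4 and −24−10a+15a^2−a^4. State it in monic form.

−3−2a+a^2

Euclidean algorithm in ℚ[a]:
  a^4−6a^3+8a^2+6a−9 = (−1)(−a^4+15a^2−10a−24) + (−6a^3+23a^2−4a−33)
  −a^4+15a^2−10a−24 = ((1/6)a+23/36)(−6a^3+23a^2−4a−33) + ((35/36)a^2−(35/18)a−35/12)
  −6a^3+23a^2−4a−33 = (−(216/35)a+396/35)((35/36)a^2−(35/18)a−35/12) + (0)
Last nonzero remainder: (35/36)a^2−(35/18)a−35/12. Dividing through by 35/36 gives the monic gcd a^2−2a−3.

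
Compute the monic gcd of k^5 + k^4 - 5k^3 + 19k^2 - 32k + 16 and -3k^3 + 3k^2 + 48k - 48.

k^2 + 3k - 4

Repeated division with remainder:
  k^5 + k^4 - 5k^3 + 19k^2 - 32k + 16 = (-(1/3)k^2 - (2/3)k - 13/3)(-3k^3 + 3k^2 + 48k - 48) + (48k^2 + 144k - 192)
  -3k^3 + 3k^2 + 48k - 48 = (-(1/16)k + 1/4)(48k^2 + 144k - 192) + (0)
Last nonzero remainder: 48k^2 + 144k - 192. Dividing through by 48 gives the monic gcd k^2 + 3k - 4.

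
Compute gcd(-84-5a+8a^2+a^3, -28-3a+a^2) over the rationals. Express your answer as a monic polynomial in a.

4+a

Euclidean algorithm in ℚ[a]:
  a^3+8a^2-5a-84 = (a+11)(a^2-3a-28) + (56a+224)
  a^2-3a-28 = ((1/56)a-1/8)(56a+224) + (0)
Last nonzero remainder: 56a+224. Dividing through by 56 gives the monic gcd a+4.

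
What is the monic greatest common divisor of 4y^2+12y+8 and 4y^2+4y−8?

Euclidean algorithm in ℚ[y]:
  4y^2+12y+8 = (4y^2+4y−8) + (8y+16)
  4y^2+4y−8 = ((1/2)y−1/2)(8y+16) + (0)
Last nonzero remainder: 8y+16. Dividing through by 8 gives the monic gcd y+2.

y+2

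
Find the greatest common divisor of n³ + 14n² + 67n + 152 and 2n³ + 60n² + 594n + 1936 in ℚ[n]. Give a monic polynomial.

n + 8

Euclidean algorithm in ℚ[n]:
  n³ + 14n² + 67n + 152 = (1/2)(2n³ + 60n² + 594n + 1936) + (-16n² - 230n - 816)
  2n³ + 60n² + 594n + 1936 = (-(1/8)n - 125/64)(-16n² - 230n - 816) + ((1369/32)n + 1369/4)
  -16n² - 230n - 816 = (-(512/1369)n - 3264/1369)((1369/32)n + 1369/4) + (0)
Last nonzero remainder: (1369/32)n + 1369/4. Dividing through by 1369/32 gives the monic gcd n + 8.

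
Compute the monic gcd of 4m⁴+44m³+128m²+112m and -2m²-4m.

m²+2m

Apply the Euclidean algorithm:
  4m⁴+44m³+128m²+112m = (-2m²-18m-28)(-2m²-4m) + (0)
Last nonzero remainder: -2m²-4m. Dividing through by -2 gives the monic gcd m²+2m.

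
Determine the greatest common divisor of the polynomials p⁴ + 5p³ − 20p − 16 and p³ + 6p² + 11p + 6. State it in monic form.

p² + 3p + 2

Euclidean algorithm in ℚ[p]:
  p⁴ + 5p³ − 20p − 16 = (p − 1)(p³ + 6p² + 11p + 6) + (−5p² − 15p − 10)
  p³ + 6p² + 11p + 6 = (−(1/5)p − 3/5)(−5p² − 15p − 10) + (0)
Last nonzero remainder: −5p² − 15p − 10. Dividing through by −5 gives the monic gcd p² + 3p + 2.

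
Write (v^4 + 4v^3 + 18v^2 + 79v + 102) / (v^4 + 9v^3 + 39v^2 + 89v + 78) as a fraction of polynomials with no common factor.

Apply the Euclidean algorithm:
  v^4 + 4v^3 + 18v^2 + 79v + 102 = (v^4 + 9v^3 + 39v^2 + 89v + 78) + (-5v^3 - 21v^2 - 10v + 24)
  v^4 + 9v^3 + 39v^2 + 89v + 78 = (-(1/5)v - 24/25)(-5v^3 - 21v^2 - 10v + 24) + ((421/25)v^2 + (421/5)v + 2526/25)
  -5v^3 - 21v^2 - 10v + 24 = (-(125/421)v + 100/421)((421/25)v^2 + (421/5)v + 2526/25) + (0)
Last nonzero remainder: (421/25)v^2 + (421/5)v + 2526/25. Dividing through by 421/25 gives the monic gcd v^2 + 5v + 6.
Cancel v^2 + 5v + 6 from numerator and denominator to get the reduced form.

(v^2 - v + 17)/(v^2 + 4v + 13)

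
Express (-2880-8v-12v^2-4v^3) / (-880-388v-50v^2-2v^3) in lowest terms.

(144-14v+2v^2)/(44+15v+v^2)

Apply the Euclidean algorithm:
  -4v^3-12v^2-8v-2880 = (2)(-2v^3-50v^2-388v-880) + (88v^2+768v-1120)
  -2v^3-50v^2-388v-880 = (-(1/44)v-179/484)(88v^2+768v-1120) + (-(15660/121)v-156600/121)
  88v^2+768v-1120 = (-(2662/3915)v+3388/3915)(-(15660/121)v-156600/121) + (0)
Last nonzero remainder: -(15660/121)v-156600/121. Dividing through by -15660/121 gives the monic gcd v+10.
Cancel v+10 from numerator and denominator to get the reduced form.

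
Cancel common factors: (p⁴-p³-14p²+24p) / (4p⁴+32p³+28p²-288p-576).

(p²-2p)/(4p²+28p+48)

Apply the Euclidean algorithm:
  p⁴-p³-14p²+24p = (1/4)(4p⁴+32p³+28p²-288p-576) + (-9p³-21p²+96p+144)
  4p⁴+32p³+28p²-288p-576 = (-(4/9)p-68/27)(-9p³-21p²+96p+144) + ((160/9)p²+(160/9)p-640/3)
  -9p³-21p²+96p+144 = (-(81/160)p-27/40)((160/9)p²+(160/9)p-640/3) + (0)
Last nonzero remainder: (160/9)p²+(160/9)p-640/3. Dividing through by 160/9 gives the monic gcd p²+p-12.
Cancel p²+p-12 from numerator and denominator to get the reduced form.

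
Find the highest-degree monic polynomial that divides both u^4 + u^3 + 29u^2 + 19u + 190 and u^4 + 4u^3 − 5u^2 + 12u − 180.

Apply the Euclidean algorithm:
  u^4 + u^3 + 29u^2 + 19u + 190 = (u^4 + 4u^3 − 5u^2 + 12u − 180) + (−3u^3 + 34u^2 + 7u + 370)
  u^4 + 4u^3 − 5u^2 + 12u − 180 = (−(1/3)u − 46/9)(−3u^3 + 34u^2 + 7u + 370) + ((1540/9)u^2 + (1540/9)u + 15400/9)
  −3u^3 + 34u^2 + 7u + 370 = (−(27/1540)u + 333/1540)((1540/9)u^2 + (1540/9)u + 15400/9) + (0)
Last nonzero remainder: (1540/9)u^2 + (1540/9)u + 15400/9. Dividing through by 1540/9 gives the monic gcd u^2 + u + 10.

u^2 + u + 10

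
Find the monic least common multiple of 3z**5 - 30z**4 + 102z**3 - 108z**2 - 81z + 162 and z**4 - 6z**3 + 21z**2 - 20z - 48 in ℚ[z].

z**7 - 14z**6 + 90z**5 - 332z**4 + 661z**3 - 414z**2 - 648z + 864

By polynomial division,
  3z**5 - 30z**4 + 102z**3 - 108z**2 - 81z + 162 = (3z - 12)(z**4 - 6z**3 + 21z**2 - 20z - 48) + (-33z**3 + 204z**2 - 177z - 414)
  z**4 - 6z**3 + 21z**2 - 20z - 48 = (-(1/33)z - 2/363)(-33z**3 + 204z**2 - 177z - 414) + ((2028/121)z**2 - (4056/121)z - 6084/121)
  -33z**3 + 204z**2 - 177z - 414 = (-(1331/676)z + 2783/338)((2028/121)z**2 - (4056/121)z - 6084/121) + (0)
Last nonzero remainder: (2028/121)z**2 - (4056/121)z - 6084/121. Dividing through by 2028/121 gives the monic gcd z**2 - 2z - 3.
Then lcm(f, g) = f·g / gcd(f, g); expanding and making the result monic gives the answer.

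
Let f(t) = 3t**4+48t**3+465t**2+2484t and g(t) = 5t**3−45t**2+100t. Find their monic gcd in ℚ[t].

t

By polynomial division,
  3t**4+48t**3+465t**2+2484t = ((3/5)t+15)(5t**3−45t**2+100t) + (1080t**2+984t)
  5t**3−45t**2+100t = ((1/216)t−223/4860)(1080t**2+984t) + ((58786/405)t)
  1080t**2+984t = ((218700/29393)t+199260/29393)((58786/405)t) + (0)
Last nonzero remainder: (58786/405)t. Dividing through by 58786/405 gives the monic gcd t.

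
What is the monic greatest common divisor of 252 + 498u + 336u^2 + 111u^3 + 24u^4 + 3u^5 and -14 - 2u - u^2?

Euclidean algorithm in ℚ[u]:
  3u^5 + 24u^4 + 111u^3 + 336u^2 + 498u + 252 = (-3u^3 - 18u^2 - 33u - 18)(-u^2 - 2u - 14) + (0)
Last nonzero remainder: -u^2 - 2u - 14. Dividing through by -1 gives the monic gcd u^2 + 2u + 14.

14 + 2u + u^2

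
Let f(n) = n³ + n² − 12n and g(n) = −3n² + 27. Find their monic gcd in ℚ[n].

Repeated division with remainder:
  n³ + n² − 12n = (−(1/3)n − 1/3)(−3n² + 27) + (−3n + 9)
  −3n² + 27 = (n + 3)(−3n + 9) + (0)
Last nonzero remainder: −3n + 9. Dividing through by −3 gives the monic gcd n − 3.

n − 3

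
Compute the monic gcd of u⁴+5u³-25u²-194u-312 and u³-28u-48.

u²-2u-24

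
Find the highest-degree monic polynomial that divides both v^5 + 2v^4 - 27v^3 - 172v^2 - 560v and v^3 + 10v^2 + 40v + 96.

Euclidean algorithm in ℚ[v]:
  v^5 + 2v^4 - 27v^3 - 172v^2 - 560v = (v^2 - 8v + 13)(v^3 + 10v^2 + 40v + 96) + (-78v^2 - 312v - 1248)
  v^3 + 10v^2 + 40v + 96 = (-(1/78)v - 1/13)(-78v^2 - 312v - 1248) + (0)
Last nonzero remainder: -78v^2 - 312v - 1248. Dividing through by -78 gives the monic gcd v^2 + 4v + 16.

v^2 + 4v + 16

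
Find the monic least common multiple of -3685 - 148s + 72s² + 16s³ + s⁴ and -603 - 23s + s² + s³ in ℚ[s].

By polynomial division,
  s⁴ + 16s³ + 72s² - 148s - 3685 = (s + 15)(s³ + s² - 23s - 603) + (80s² + 800s + 5360)
  s³ + s² - 23s - 603 = ((1/80)s - 9/80)(80s² + 800s + 5360) + (0)
Last nonzero remainder: 80s² + 800s + 5360. Dividing through by 80 gives the monic gcd s² + 10s + 67.
Then lcm(f, g) = f·g / gcd(f, g); expanding and making the result monic gives the answer.

33165 - 2353s - 796s² - 72s³ + 7s⁴ + s⁵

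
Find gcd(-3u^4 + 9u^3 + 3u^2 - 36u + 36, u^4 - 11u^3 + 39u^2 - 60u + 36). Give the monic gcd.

u^3 - 5u^2 + 9u - 6

Apply the Euclidean algorithm:
  -3u^4 + 9u^3 + 3u^2 - 36u + 36 = (-3)(u^4 - 11u^3 + 39u^2 - 60u + 36) + (-24u^3 + 120u^2 - 216u + 144)
  u^4 - 11u^3 + 39u^2 - 60u + 36 = (-(1/24)u + 1/4)(-24u^3 + 120u^2 - 216u + 144) + (0)
Last nonzero remainder: -24u^3 + 120u^2 - 216u + 144. Dividing through by -24 gives the monic gcd u^3 - 5u^2 + 9u - 6.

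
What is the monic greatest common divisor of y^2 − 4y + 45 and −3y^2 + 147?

1

Repeated division with remainder:
  y^2 − 4y + 45 = (−1/3)(−3y^2 + 147) + (−4y + 94)
  −3y^2 + 147 = ((3/4)y + 141/8)(−4y + 94) + (−6039/4)
  −4y + 94 = ((16/6039)y − 376/6039)(−6039/4) + (0)
The last nonzero remainder is the constant −6039/4, so the polynomials are coprime and gcd = 1.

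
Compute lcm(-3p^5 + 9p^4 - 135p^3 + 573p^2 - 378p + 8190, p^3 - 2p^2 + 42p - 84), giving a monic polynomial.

By polynomial division,
  -3p^5 + 9p^4 - 135p^3 + 573p^2 - 378p + 8190 = (-3p^2 + 3p - 3)(p^3 - 2p^2 + 42p - 84) + (189p^2 + 7938)
  p^3 - 2p^2 + 42p - 84 = ((1/189)p - 2/189)(189p^2 + 7938) + (0)
Last nonzero remainder: 189p^2 + 7938. Dividing through by 189 gives the monic gcd p^2 + 42.
Then lcm(f, g) = f·g / gcd(f, g); expanding and making the result monic gives the answer.

p^6 - 5p^5 + 51p^4 - 281p^3 + 508p^2 - 2982p + 5460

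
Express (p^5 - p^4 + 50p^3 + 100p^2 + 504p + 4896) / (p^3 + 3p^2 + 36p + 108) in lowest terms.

(p^3 - p^2 + 14p + 136)/(p + 3)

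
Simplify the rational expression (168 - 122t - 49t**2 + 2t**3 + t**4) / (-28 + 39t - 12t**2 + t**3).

Euclidean algorithm in ℚ[t]:
  t**4 + 2t**3 - 49t**2 - 122t + 168 = (t + 14)(t**3 - 12t**2 + 39t - 28) + (80t**2 - 640t + 560)
  t**3 - 12t**2 + 39t - 28 = ((1/80)t - 1/20)(80t**2 - 640t + 560) + (0)
Last nonzero remainder: 80t**2 - 640t + 560. Dividing through by 80 gives the monic gcd t**2 - 8t + 7.
Cancel t**2 - 8t + 7 from numerator and denominator to get the reduced form.

(24 + 10t + t**2)/(-4 + t)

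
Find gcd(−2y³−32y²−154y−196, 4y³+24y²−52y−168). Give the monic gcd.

Apply the Euclidean algorithm:
  −2y³−32y²−154y−196 = (−1/2)(4y³+24y²−52y−168) + (−20y²−180y−280)
  4y³+24y²−52y−168 = (−(1/5)y+3/5)(−20y²−180y−280) + (0)
Last nonzero remainder: −20y²−180y−280. Dividing through by −20 gives the monic gcd y²+9y+14.

y²+9y+14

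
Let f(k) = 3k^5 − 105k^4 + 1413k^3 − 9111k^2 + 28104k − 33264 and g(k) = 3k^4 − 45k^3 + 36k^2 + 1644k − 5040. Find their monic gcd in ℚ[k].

Euclidean algorithm in ℚ[k]:
  3k^5 − 105k^4 + 1413k^3 − 9111k^2 + 28104k − 33264 = (k − 20)(3k^4 − 45k^3 + 36k^2 + 1644k − 5040) + (477k^3 − 10035k^2 + 66024k − 134064)
  3k^4 − 45k^3 + 36k^2 + 1644k − 5040 = ((1/159)k + 320/8427)(477k^3 − 10035k^2 + 66024k − 134064) + ((5100/2809)k^2 − (56100/2809)k + 142800/2809)
  477k^3 − 10035k^2 + 66024k − 134064 = ((446631/1700)k − 1120791/425)((5100/2809)k^2 − (56100/2809)k + 142800/2809) + (0)
Last nonzero remainder: (5100/2809)k^2 − (56100/2809)k + 142800/2809. Dividing through by 5100/2809 gives the monic gcd k^2 − 11k + 28.

k^2 − 11k + 28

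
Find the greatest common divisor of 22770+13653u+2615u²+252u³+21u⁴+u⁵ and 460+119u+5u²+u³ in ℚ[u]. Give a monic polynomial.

115+u+u²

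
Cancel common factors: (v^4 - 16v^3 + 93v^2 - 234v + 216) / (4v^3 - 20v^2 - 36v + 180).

(v^3 - 13v^2 + 54v - 72)/(4v^2 - 8v - 60)

By polynomial division,
  v^4 - 16v^3 + 93v^2 - 234v + 216 = ((1/4)v - 11/4)(4v^3 - 20v^2 - 36v + 180) + (47v^2 - 378v + 711)
  4v^3 - 20v^2 - 36v + 180 = ((4/47)v + 572/2209)(47v^2 - 378v + 711) + ((3024/2209)v - 9072/2209)
  47v^2 - 378v + 711 = ((103823/3024)v - 174511/1008)((3024/2209)v - 9072/2209) + (0)
Last nonzero remainder: (3024/2209)v - 9072/2209. Dividing through by 3024/2209 gives the monic gcd v - 3.
Cancel v - 3 from numerator and denominator to get the reduced form.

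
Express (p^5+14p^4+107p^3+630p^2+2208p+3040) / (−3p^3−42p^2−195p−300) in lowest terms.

Repeated division with remainder:
  p^5+14p^4+107p^3+630p^2+2208p+3040 = (−(1/3)p^2−14)(−3p^3−42p^2−195p−300) + (−58p^2−522p−1160)
  −3p^3−42p^2−195p−300 = ((3/58)p+15/58)(−58p^2−522p−1160) + (0)
Last nonzero remainder: −58p^2−522p−1160. Dividing through by −58 gives the monic gcd p^2+9p+20.
Cancel p^2+9p+20 from numerator and denominator to get the reduced form.

(−p^3−5p^2−42p−152)/(3p+15)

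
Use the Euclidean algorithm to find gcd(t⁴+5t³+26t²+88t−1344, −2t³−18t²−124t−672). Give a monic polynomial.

t³+9t²+62t+336

Apply the Euclidean algorithm:
  t⁴+5t³+26t²+88t−1344 = (−(1/2)t+2)(−2t³−18t²−124t−672) + (0)
Last nonzero remainder: −2t³−18t²−124t−672. Dividing through by −2 gives the monic gcd t³+9t²+62t+336.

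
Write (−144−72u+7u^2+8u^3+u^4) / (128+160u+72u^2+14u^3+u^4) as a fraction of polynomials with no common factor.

(−9+u^2)/(8+6u+u^2)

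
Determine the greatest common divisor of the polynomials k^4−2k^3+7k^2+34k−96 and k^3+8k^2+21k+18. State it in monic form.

k+3

Euclidean algorithm in ℚ[k]:
  k^4−2k^3+7k^2+34k−96 = (k−10)(k^3+8k^2+21k+18) + (66k^2+226k+84)
  k^3+8k^2+21k+18 = ((1/66)k+151/2178)(66k^2+226k+84) + ((4420/1089)k+4420/363)
  66k^2+226k+84 = ((35937/2210)k+7623/1105)((4420/1089)k+4420/363) + (0)
Last nonzero remainder: (4420/1089)k+4420/363. Dividing through by 4420/1089 gives the monic gcd k+3.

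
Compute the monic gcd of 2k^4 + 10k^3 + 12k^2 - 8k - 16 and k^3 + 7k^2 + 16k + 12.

By polynomial division,
  2k^4 + 10k^3 + 12k^2 - 8k - 16 = (2k - 4)(k^3 + 7k^2 + 16k + 12) + (8k^2 + 32k + 32)
  k^3 + 7k^2 + 16k + 12 = ((1/8)k + 3/8)(8k^2 + 32k + 32) + (0)
Last nonzero remainder: 8k^2 + 32k + 32. Dividing through by 8 gives the monic gcd k^2 + 4k + 4.

k^2 + 4k + 4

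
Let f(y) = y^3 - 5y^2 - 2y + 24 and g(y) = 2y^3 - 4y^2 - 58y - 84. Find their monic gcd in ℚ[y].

y + 2

Apply the Euclidean algorithm:
  y^3 - 5y^2 - 2y + 24 = (1/2)(2y^3 - 4y^2 - 58y - 84) + (-3y^2 + 27y + 66)
  2y^3 - 4y^2 - 58y - 84 = (-(2/3)y - 14/3)(-3y^2 + 27y + 66) + (112y + 224)
  -3y^2 + 27y + 66 = (-(3/112)y + 33/112)(112y + 224) + (0)
Last nonzero remainder: 112y + 224. Dividing through by 112 gives the monic gcd y + 2.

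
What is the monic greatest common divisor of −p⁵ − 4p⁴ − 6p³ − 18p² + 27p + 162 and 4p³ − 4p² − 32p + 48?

p² + p − 6

Repeated division with remainder:
  −p⁵ − 4p⁴ − 6p³ − 18p² + 27p + 162 = (−(1/4)p² − (5/4)p − 19/4)(4p³ − 4p² − 32p + 48) + (−65p² − 65p + 390)
  4p³ − 4p² − 32p + 48 = (−(4/65)p + 8/65)(−65p² − 65p + 390) + (0)
Last nonzero remainder: −65p² − 65p + 390. Dividing through by −65 gives the monic gcd p² + p − 6.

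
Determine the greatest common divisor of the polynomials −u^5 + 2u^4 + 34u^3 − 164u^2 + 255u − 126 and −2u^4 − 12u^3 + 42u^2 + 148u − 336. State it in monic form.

u^3 + 2u^2 − 29u + 42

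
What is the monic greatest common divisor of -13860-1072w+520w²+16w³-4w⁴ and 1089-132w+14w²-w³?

By polynomial division,
  -4w⁴+16w³+520w²-1072w-13860 = (4w+40)(-w³+14w²-132w+1089) + (488w²-148w-57420)
  -w³+14w²-132w+1089 = (-(1/488)w+1671/59536)(488w²-148w-57420) + (-(3654171/14884)w+40195881/14884)
  488w²-148w-57420 = (-(7263392/3654171)w-8632720/406019)(-(3654171/14884)w+40195881/14884) + (0)
Last nonzero remainder: -(3654171/14884)w+40195881/14884. Dividing through by -3654171/14884 gives the monic gcd w-11.

-11+w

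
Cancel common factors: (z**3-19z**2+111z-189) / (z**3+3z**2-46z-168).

Apply the Euclidean algorithm:
  z**3-19z**2+111z-189 = (z**3+3z**2-46z-168) + (-22z**2+157z-21)
  z**3+3z**2-46z-168 = (-(1/22)z-223/484)(-22z**2+157z-21) + ((12285/484)z-85995/484)
  -22z**2+157z-21 = (-(10648/12285)z+484/4095)((12285/484)z-85995/484) + (0)
Last nonzero remainder: (12285/484)z-85995/484. Dividing through by 12285/484 gives the monic gcd z-7.
Cancel z-7 from numerator and denominator to get the reduced form.

(z**2-12z+27)/(z**2+10z+24)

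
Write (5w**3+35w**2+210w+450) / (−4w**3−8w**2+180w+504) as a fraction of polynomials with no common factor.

(−5w**2−20w−150)/(4w**2−4w−168)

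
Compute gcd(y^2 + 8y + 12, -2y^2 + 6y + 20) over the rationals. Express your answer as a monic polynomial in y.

By polynomial division,
  y^2 + 8y + 12 = (-1/2)(-2y^2 + 6y + 20) + (11y + 22)
  -2y^2 + 6y + 20 = (-(2/11)y + 10/11)(11y + 22) + (0)
Last nonzero remainder: 11y + 22. Dividing through by 11 gives the monic gcd y + 2.

y + 2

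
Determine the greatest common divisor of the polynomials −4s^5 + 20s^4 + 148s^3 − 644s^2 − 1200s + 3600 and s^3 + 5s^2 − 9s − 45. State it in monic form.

s^2 + 8s + 15

By polynomial division,
  −4s^5 + 20s^4 + 148s^3 − 644s^2 − 1200s + 3600 = (−4s^2 + 40s − 88)(s^3 + 5s^2 − 9s − 45) + (−24s^2 − 192s − 360)
  s^3 + 5s^2 − 9s − 45 = (−(1/24)s + 1/8)(−24s^2 − 192s − 360) + (0)
Last nonzero remainder: −24s^2 − 192s − 360. Dividing through by −24 gives the monic gcd s^2 + 8s + 15.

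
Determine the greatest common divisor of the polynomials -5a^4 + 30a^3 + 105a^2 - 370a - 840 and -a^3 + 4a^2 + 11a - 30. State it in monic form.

By polynomial division,
  -5a^4 + 30a^3 + 105a^2 - 370a - 840 = (5a - 10)(-a^3 + 4a^2 + 11a - 30) + (90a^2 - 110a - 1140)
  -a^3 + 4a^2 + 11a - 30 = (-(1/90)a + 5/162)(90a^2 - 110a - 1140) + ((140/81)a + 140/27)
  90a^2 - 110a - 1140 = ((729/14)a - 1539/7)((140/81)a + 140/27) + (0)
Last nonzero remainder: (140/81)a + 140/27. Dividing through by 140/81 gives the monic gcd a + 3.

a + 3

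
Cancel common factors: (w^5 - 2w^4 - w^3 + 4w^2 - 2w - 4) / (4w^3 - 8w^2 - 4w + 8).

Apply the Euclidean algorithm:
  w^5 - 2w^4 - w^3 + 4w^2 - 2w - 4 = ((1/4)w^2)(4w^3 - 8w^2 - 4w + 8) + (2w^2 - 2w - 4)
  4w^3 - 8w^2 - 4w + 8 = (2w - 2)(2w^2 - 2w - 4) + (0)
Last nonzero remainder: 2w^2 - 2w - 4. Dividing through by 2 gives the monic gcd w^2 - w - 2.
Cancel w^2 - w - 2 from numerator and denominator to get the reduced form.

(w^3 - w^2 + 2)/(4w - 4)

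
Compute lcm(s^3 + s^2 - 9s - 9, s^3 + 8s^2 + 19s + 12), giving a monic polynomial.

s^4 + 5s^3 - 5s^2 - 45s - 36

By polynomial division,
  s^3 + s^2 - 9s - 9 = (s^3 + 8s^2 + 19s + 12) + (-7s^2 - 28s - 21)
  s^3 + 8s^2 + 19s + 12 = (-(1/7)s - 4/7)(-7s^2 - 28s - 21) + (0)
Last nonzero remainder: -7s^2 - 28s - 21. Dividing through by -7 gives the monic gcd s^2 + 4s + 3.
Then lcm(f, g) = f·g / gcd(f, g); expanding and making the result monic gives the answer.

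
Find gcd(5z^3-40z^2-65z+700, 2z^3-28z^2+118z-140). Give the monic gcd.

z^2-12z+35

Repeated division with remainder:
  5z^3-40z^2-65z+700 = (5/2)(2z^3-28z^2+118z-140) + (30z^2-360z+1050)
  2z^3-28z^2+118z-140 = ((1/15)z-2/15)(30z^2-360z+1050) + (0)
Last nonzero remainder: 30z^2-360z+1050. Dividing through by 30 gives the monic gcd z^2-12z+35.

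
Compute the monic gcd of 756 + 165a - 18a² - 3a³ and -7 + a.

-7 + a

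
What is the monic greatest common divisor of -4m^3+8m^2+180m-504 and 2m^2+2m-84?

m^2+m-42

By polynomial division,
  -4m^3+8m^2+180m-504 = (-2m+6)(2m^2+2m-84) + (0)
Last nonzero remainder: 2m^2+2m-84. Dividing through by 2 gives the monic gcd m^2+m-42.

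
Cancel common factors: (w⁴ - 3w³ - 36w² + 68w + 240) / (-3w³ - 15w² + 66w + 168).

Repeated division with remainder:
  w⁴ - 3w³ - 36w² + 68w + 240 = (-(1/3)w + 8/3)(-3w³ - 15w² + 66w + 168) + (26w² - 52w - 208)
  -3w³ - 15w² + 66w + 168 = (-(3/26)w - 21/26)(26w² - 52w - 208) + (0)
Last nonzero remainder: 26w² - 52w - 208. Dividing through by 26 gives the monic gcd w² - 2w - 8.
Cancel w² - 2w - 8 from numerator and denominator to get the reduced form.

(-w² + w + 30)/(3w + 21)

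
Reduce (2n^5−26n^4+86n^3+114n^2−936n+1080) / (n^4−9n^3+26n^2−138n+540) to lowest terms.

Euclidean algorithm in ℚ[n]:
  2n^5−26n^4+86n^3+114n^2−936n+1080 = (2n−8)(n^4−9n^3+26n^2−138n+540) + (−38n^3+598n^2−3120n+5400)
  n^4−9n^3+26n^2−138n+540 = (−(1/38)n−64/361)(−38n^3+598n^2−3120n+5400) + ((18018/361)n^2−(198198/361)n+540540/361)
  −38n^3+598n^2−3120n+5400 = (−(6859/9009)n+3610/1001)((18018/361)n^2−(198198/361)n+540540/361) + (0)
Last nonzero remainder: (18018/361)n^2−(198198/361)n+540540/361. Dividing through by 18018/361 gives the monic gcd n^2−11n+30.
Cancel n^2−11n+30 from numerator and denominator to get the reduced form.

(2n^3−4n^2−18n+36)/(n^2+2n+18)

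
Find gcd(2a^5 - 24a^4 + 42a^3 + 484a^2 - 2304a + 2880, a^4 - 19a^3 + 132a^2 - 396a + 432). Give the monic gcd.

Euclidean algorithm in ℚ[a]:
  2a^5 - 24a^4 + 42a^3 + 484a^2 - 2304a + 2880 = (2a + 14)(a^4 - 19a^3 + 132a^2 - 396a + 432) + (44a^3 - 572a^2 + 2376a - 3168)
  a^4 - 19a^3 + 132a^2 - 396a + 432 = ((1/44)a - 3/22)(44a^3 - 572a^2 + 2376a - 3168) + (0)
Last nonzero remainder: 44a^3 - 572a^2 + 2376a - 3168. Dividing through by 44 gives the monic gcd a^3 - 13a^2 + 54a - 72.

a^3 - 13a^2 + 54a - 72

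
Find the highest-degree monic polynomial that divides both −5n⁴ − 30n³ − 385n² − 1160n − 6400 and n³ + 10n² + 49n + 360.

n² + n + 40

Apply the Euclidean algorithm:
  −5n⁴ − 30n³ − 385n² − 1160n − 6400 = (−5n + 20)(n³ + 10n² + 49n + 360) + (−340n² − 340n − 13600)
  n³ + 10n² + 49n + 360 = (−(1/340)n − 9/340)(−340n² − 340n − 13600) + (0)
Last nonzero remainder: −340n² − 340n − 13600. Dividing through by −340 gives the monic gcd n² + n + 40.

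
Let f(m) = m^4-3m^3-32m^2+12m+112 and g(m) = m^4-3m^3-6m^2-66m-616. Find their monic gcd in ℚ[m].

Repeated division with remainder:
  m^4-3m^3-32m^2+12m+112 = (m^4-3m^3-6m^2-66m-616) + (-26m^2+78m+728)
  m^4-3m^3-6m^2-66m-616 = (-(1/26)m^2-11/13)(-26m^2+78m+728) + (0)
Last nonzero remainder: -26m^2+78m+728. Dividing through by -26 gives the monic gcd m^2-3m-28.

m^2-3m-28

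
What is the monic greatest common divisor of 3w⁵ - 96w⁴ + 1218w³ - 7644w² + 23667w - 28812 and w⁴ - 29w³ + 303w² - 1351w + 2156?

Repeated division with remainder:
  3w⁵ - 96w⁴ + 1218w³ - 7644w² + 23667w - 28812 = (3w - 9)(w⁴ - 29w³ + 303w² - 1351w + 2156) + (48w³ - 864w² + 5040w - 9408)
  w⁴ - 29w³ + 303w² - 1351w + 2156 = ((1/48)w - 11/48)(48w³ - 864w² + 5040w - 9408) + (0)
Last nonzero remainder: 48w³ - 864w² + 5040w - 9408. Dividing through by 48 gives the monic gcd w³ - 18w² + 105w - 196.

w³ - 18w² + 105w - 196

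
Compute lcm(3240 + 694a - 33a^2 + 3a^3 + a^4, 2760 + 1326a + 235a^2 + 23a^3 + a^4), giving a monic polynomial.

223560 + 77046a + 7209a^2 + 604a^3 + 63a^4 + 12a^5 + a^6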